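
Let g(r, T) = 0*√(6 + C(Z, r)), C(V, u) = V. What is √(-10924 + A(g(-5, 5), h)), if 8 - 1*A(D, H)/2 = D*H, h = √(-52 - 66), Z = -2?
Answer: 6*I*√303 ≈ 104.44*I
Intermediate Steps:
h = I*√118 (h = √(-118) = I*√118 ≈ 10.863*I)
g(r, T) = 0 (g(r, T) = 0*√(6 - 2) = 0*√4 = 0*2 = 0)
A(D, H) = 16 - 2*D*H
√(-10924 + A(g(-5, 5), h)) = √(-10924 + (16 - 2*0*I*√118)) = √(-10924 + (16 + 0)) = √(-10924 + 16) = √(-10908) = 6*I*√303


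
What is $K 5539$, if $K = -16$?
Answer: $-88624$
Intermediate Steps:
$K 5539 = \left(-16\right) 5539 = -88624$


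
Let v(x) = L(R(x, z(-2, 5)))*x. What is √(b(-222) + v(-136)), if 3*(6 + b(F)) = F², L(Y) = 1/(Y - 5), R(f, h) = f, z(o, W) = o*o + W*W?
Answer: 13*√1931982/141 ≈ 128.15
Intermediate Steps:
z(o, W) = W² + o² (z(o, W) = o² + W² = W² + o²)
L(Y) = 1/(-5 + Y)
v(x) = x/(-5 + x)
b(F) = -6 + F²/3
√(b(-222) + v(-136)) = √((-6 + (⅓)*(-222)²) - 136/(-5 - 136)) = √((-6 + (⅓)*49284) - 136/(-141)) = √((-6 + 16428) - 136*(-1/141)) = √(16422 + 136/141) = √(2315638/141) = 13*√1931982/141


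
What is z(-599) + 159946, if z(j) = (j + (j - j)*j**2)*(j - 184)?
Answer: 628963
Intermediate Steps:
z(j) = j*(-184 + j) (z(j) = (j + 0*j**2)*(-184 + j) = (j + 0)*(-184 + j) = j*(-184 + j))
z(-599) + 159946 = -599*(-184 - 599) + 159946 = -599*(-783) + 159946 = 469017 + 159946 = 628963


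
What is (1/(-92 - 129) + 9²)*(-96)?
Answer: -1718400/221 ≈ -7775.6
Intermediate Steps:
(1/(-92 - 129) + 9²)*(-96) = (1/(-221) + 81)*(-96) = (-1/221 + 81)*(-96) = (17900/221)*(-96) = -1718400/221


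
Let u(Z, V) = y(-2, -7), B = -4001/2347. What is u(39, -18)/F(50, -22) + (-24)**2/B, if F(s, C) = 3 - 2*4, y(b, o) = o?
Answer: -6731353/20005 ≈ -336.48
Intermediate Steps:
B = -4001/2347 (B = -4001*1/2347 = -4001/2347 ≈ -1.7047)
u(Z, V) = -7
F(s, C) = -5 (F(s, C) = 3 - 8 = -5)
u(39, -18)/F(50, -22) + (-24)**2/B = -7/(-5) + (-24)**2/(-4001/2347) = -7*(-1/5) + 576*(-2347/4001) = 7/5 - 1351872/4001 = -6731353/20005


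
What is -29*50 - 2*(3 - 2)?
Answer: -1452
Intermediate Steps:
-29*50 - 2*(3 - 2) = -1450 - 2*1 = -1450 - 2 = -1452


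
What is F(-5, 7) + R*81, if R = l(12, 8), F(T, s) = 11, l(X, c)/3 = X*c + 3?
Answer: 24068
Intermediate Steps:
l(X, c) = 9 + 3*X*c (l(X, c) = 3*(X*c + 3) = 3*(3 + X*c) = 9 + 3*X*c)
R = 297 (R = 9 + 3*12*8 = 9 + 288 = 297)
F(-5, 7) + R*81 = 11 + 297*81 = 11 + 24057 = 24068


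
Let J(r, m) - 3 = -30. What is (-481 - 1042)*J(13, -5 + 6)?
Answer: 41121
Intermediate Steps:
J(r, m) = -27 (J(r, m) = 3 - 30 = -27)
(-481 - 1042)*J(13, -5 + 6) = (-481 - 1042)*(-27) = -1523*(-27) = 41121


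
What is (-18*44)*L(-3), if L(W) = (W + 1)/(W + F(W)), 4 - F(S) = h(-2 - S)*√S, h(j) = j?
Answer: 396 + 396*I*√3 ≈ 396.0 + 685.89*I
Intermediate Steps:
F(S) = 4 - √S*(-2 - S) (F(S) = 4 - (-2 - S)*√S = 4 - √S*(-2 - S))
L(W) = (1 + W)/(4 + W + √W*(2 + W)) (L(W) = (W + 1)/(W + (4 + √W*(2 + W))) = (1 + W)/(4 + W + √W*(2 + W)))
(-18*44)*L(-3) = (-18*44)*((1 - 3)/(4 - 3 + √(-3)*(2 - 3))) = -792*(-2)/(4 - 3 + (I*√3)*(-1)) = -792*(-2)/(4 - 3 - I*√3) = -792*(-2)/(1 - I*√3) = -(-1584)/(1 - I*√3) = 1584/(1 - I*√3)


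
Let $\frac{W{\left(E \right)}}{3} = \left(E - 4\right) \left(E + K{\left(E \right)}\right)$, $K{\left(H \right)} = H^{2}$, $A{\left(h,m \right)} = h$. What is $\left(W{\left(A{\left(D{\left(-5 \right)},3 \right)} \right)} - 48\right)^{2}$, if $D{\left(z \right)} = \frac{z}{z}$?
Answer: $4356$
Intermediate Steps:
$D{\left(z \right)} = 1$
$W{\left(E \right)} = 3 \left(-4 + E\right) \left(E + E^{2}\right)$ ($W{\left(E \right)} = 3 \left(E - 4\right) \left(E + E^{2}\right) = 3 \left(-4 + E\right) \left(E + E^{2}\right)$)
$\left(W{\left(A{\left(D{\left(-5 \right)},3 \right)} \right)} - 48\right)^{2} = \left(3 \cdot 1 \left(-4 + 1^{2} - 3\right) - 48\right)^{2} = \left(3 \cdot 1 \left(-4 + 1 - 3\right) - 48\right)^{2} = \left(3 \cdot 1 \left(-6\right) - 48\right)^{2} = \left(-18 - 48\right)^{2} = \left(-66\right)^{2} = 4356$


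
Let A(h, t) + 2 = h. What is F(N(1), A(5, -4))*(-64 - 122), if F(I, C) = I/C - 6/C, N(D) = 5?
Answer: 62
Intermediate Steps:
A(h, t) = -2 + h
F(I, C) = -6/C + I/C
F(N(1), A(5, -4))*(-64 - 122) = ((-6 + 5)/(-2 + 5))*(-64 - 122) = (-1/3)*(-186) = ((⅓)*(-1))*(-186) = -⅓*(-186) = 62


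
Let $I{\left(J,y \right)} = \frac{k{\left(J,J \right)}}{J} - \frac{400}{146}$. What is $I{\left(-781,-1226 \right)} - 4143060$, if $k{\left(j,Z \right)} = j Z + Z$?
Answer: $- \frac{302500520}{73} \approx -4.1438 \cdot 10^{6}$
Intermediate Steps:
$k{\left(j,Z \right)} = Z + Z j$ ($k{\left(j,Z \right)} = Z j + Z = Z + Z j$)
$I{\left(J,y \right)} = - \frac{127}{73} + J$ ($I{\left(J,y \right)} = \frac{J \left(1 + J\right)}{J} - \frac{400}{146} = \left(1 + J\right) - \frac{200}{73} = - \frac{127}{73} + J$)
$I{\left(-781,-1226 \right)} - 4143060 = \left(- \frac{127}{73} - 781\right) - 4143060 = - \frac{57140}{73} - 4143060 = - \frac{302500520}{73}$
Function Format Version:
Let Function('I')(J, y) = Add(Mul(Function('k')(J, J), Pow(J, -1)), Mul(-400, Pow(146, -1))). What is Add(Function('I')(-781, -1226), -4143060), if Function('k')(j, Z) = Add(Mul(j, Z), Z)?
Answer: Rational(-302500520, 73) ≈ -4.1438e+6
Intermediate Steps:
Function('k')(j, Z) = Add(Z, Mul(Z, j)) (Function('k')(j, Z) = Add(Mul(Z, j), Z) = Add(Z, Mul(Z, j)))
Function('I')(J, y) = Add(Rational(-127, 73), J) (Function('I')(J, y) = Add(Mul(Mul(J, Add(1, J)), Pow(J, -1)), Mul(-400, Pow(146, -1))) = Add(Add(1, J), Mul(-400, Rational(1, 146))) = Add(Add(1, J), Rational(-200, 73)) = Add(Rational(-127, 73), J))
Add(Function('I')(-781, -1226), -4143060) = Add(Add(Rational(-127, 73), -781), -4143060) = Add(Rational(-57140, 73), -4143060) = Rational(-302500520, 73)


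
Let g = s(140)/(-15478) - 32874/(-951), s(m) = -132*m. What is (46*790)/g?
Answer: 44575788710/43866521 ≈ 1016.2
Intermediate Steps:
g = 87733042/2453263 (g = -132*140/(-15478) - 32874/(-951) = -18480*(-1/15478) - 32874*(-1/951) = 9240/7739 + 10958/317 = 87733042/2453263 ≈ 35.762)
(46*790)/g = (46*790)/(87733042/2453263) = 36340*(2453263/87733042) = 44575788710/43866521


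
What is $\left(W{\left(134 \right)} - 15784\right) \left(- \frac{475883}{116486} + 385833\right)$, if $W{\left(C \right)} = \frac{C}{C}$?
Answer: $- \frac{709345895550765}{116486} \approx -6.0895 \cdot 10^{9}$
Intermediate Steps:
$W{\left(C \right)} = 1$
$\left(W{\left(134 \right)} - 15784\right) \left(- \frac{475883}{116486} + 385833\right) = \left(1 - 15784\right) \left(- \frac{475883}{116486} + 385833\right) = - 15783 \left(\left(-475883\right) \frac{1}{116486} + 385833\right) = - 15783 \left(- \frac{475883}{116486} + 385833\right) = \left(-15783\right) \frac{44943666955}{116486} = - \frac{709345895550765}{116486}$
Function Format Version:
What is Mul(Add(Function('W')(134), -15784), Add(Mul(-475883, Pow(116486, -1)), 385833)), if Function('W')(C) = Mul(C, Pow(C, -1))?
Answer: Rational(-709345895550765, 116486) ≈ -6.0895e+9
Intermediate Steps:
Function('W')(C) = 1
Mul(Add(Function('W')(134), -15784), Add(Mul(-475883, Pow(116486, -1)), 385833)) = Mul(Add(1, -15784), Add(Mul(-475883, Pow(116486, -1)), 385833)) = Mul(-15783, Add(Mul(-475883, Rational(1, 116486)), 385833)) = Mul(-15783, Add(Rational(-475883, 116486), 385833)) = Mul(-15783, Rational(44943666955, 116486)) = Rational(-709345895550765, 116486)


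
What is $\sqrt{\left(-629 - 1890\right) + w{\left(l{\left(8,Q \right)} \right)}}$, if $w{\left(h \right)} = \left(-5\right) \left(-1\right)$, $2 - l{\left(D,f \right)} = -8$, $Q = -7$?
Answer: $i \sqrt{2514} \approx 50.14 i$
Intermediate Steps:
$l{\left(D,f \right)} = 10$ ($l{\left(D,f \right)} = 2 - -8 = 2 + 8 = 10$)
$w{\left(h \right)} = 5$
$\sqrt{\left(-629 - 1890\right) + w{\left(l{\left(8,Q \right)} \right)}} = \sqrt{\left(-629 - 1890\right) + 5} = \sqrt{-2519 + 5} = \sqrt{-2514} = i \sqrt{2514}$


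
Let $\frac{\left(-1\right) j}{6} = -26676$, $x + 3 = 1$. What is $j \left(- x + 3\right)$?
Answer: $800280$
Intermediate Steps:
$x = -2$ ($x = -3 + 1 = -2$)
$j = 160056$ ($j = \left(-6\right) \left(-26676\right) = 160056$)
$j \left(- x + 3\right) = 160056 \left(\left(-1\right) \left(-2\right) + 3\right) = 160056 \left(2 + 3\right) = 160056 \cdot 5 = 800280$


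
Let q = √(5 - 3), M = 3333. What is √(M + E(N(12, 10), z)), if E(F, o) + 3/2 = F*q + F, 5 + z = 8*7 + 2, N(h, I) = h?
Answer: √(13374 + 48*√2)/2 ≈ 57.970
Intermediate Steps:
q = √2 ≈ 1.4142
z = 53 (z = -5 + (8*7 + 2) = -5 + (56 + 2) = -5 + 58 = 53)
E(F, o) = -3/2 + F + F*√2 (E(F, o) = -3/2 + (F*√2 + F) = -3/2 + (F + F*√2) = -3/2 + F + F*√2)
√(M + E(N(12, 10), z)) = √(3333 + (-3/2 + 12 + 12*√2)) = √(3333 + (21/2 + 12*√2)) = √(6687/2 + 12*√2)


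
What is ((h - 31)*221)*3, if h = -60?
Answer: -60333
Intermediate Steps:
((h - 31)*221)*3 = ((-60 - 31)*221)*3 = -91*221*3 = -20111*3 = -60333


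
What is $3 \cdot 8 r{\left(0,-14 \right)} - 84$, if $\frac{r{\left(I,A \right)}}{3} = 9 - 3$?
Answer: $348$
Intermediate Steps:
$r{\left(I,A \right)} = 18$ ($r{\left(I,A \right)} = 3 \left(9 - 3\right) = 3 \cdot 6 = 18$)
$3 \cdot 8 r{\left(0,-14 \right)} - 84 = 3 \cdot 8 \cdot 18 - 84 = 24 \cdot 18 - 84 = 432 - 84 = 348$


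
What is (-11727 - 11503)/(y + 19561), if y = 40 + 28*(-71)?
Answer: -23230/17613 ≈ -1.3189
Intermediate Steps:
y = -1948 (y = 40 - 1988 = -1948)
(-11727 - 11503)/(y + 19561) = (-11727 - 11503)/(-1948 + 19561) = -23230/17613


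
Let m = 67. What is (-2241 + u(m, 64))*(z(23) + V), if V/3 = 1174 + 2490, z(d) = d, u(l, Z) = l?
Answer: -23946610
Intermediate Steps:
V = 10992 (V = 3*(1174 + 2490) = 3*3664 = 10992)
(-2241 + u(m, 64))*(z(23) + V) = (-2241 + 67)*(23 + 10992) = -2174*11015 = -23946610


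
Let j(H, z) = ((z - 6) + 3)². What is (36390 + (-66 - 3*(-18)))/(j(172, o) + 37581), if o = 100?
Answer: 18189/23495 ≈ 0.77416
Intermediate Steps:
j(H, z) = (-3 + z)² (j(H, z) = ((-6 + z) + 3)² = (-3 + z)²)
(36390 + (-66 - 3*(-18)))/(j(172, o) + 37581) = (36390 + (-66 - 3*(-18)))/((-3 + 100)² + 37581) = (36390 + (-66 + 54))/(97² + 37581) = (36390 - 12)/(9409 + 37581) = 36378/46990 = 36378*(1/46990) = 18189/23495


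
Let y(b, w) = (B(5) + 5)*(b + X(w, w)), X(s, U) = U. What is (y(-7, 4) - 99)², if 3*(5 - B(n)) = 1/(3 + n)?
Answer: 1062961/64 ≈ 16609.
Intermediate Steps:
B(n) = 5 - 1/(3*(3 + n))
y(b, w) = 239*b/24 + 239*w/24 (y(b, w) = ((44 + 15*5)/(3*(3 + 5)) + 5)*(b + w) = ((⅓)*(44 + 75)/8 + 5)*(b + w) = ((⅓)*(⅛)*119 + 5)*(b + w) = (119/24 + 5)*(b + w) = 239*(b + w)/24 = 239*b/24 + 239*w/24)
(y(-7, 4) - 99)² = (((239/24)*(-7) + (239/24)*4) - 99)² = ((-1673/24 + 239/6) - 99)² = (-239/8 - 99)² = (-1031/8)² = 1062961/64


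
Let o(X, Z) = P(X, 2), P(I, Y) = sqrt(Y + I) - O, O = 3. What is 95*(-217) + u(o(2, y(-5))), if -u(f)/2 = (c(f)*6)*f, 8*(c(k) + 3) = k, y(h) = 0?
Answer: -41305/2 ≈ -20653.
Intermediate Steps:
P(I, Y) = -3 + sqrt(I + Y) (P(I, Y) = sqrt(Y + I) - 1*3 = sqrt(I + Y) - 3 = -3 + sqrt(I + Y))
c(k) = -3 + k/8
o(X, Z) = -3 + sqrt(2 + X) (o(X, Z) = -3 + sqrt(X + 2) = -3 + sqrt(2 + X))
u(f) = -2*f*(-18 + 3*f/4) (u(f) = -2*(-3 + f/8)*6*f = -2*(-18 + 3*f/4)*f = -2*f*(-18 + 3*f/4))
95*(-217) + u(o(2, y(-5))) = 95*(-217) + 3*(-3 + sqrt(2 + 2))*(24 - (-3 + sqrt(2 + 2)))/2 = -20615 + 3*(-3 + sqrt(4))*(24 - (-3 + sqrt(4)))/2 = -20615 + 3*(-3 + 2)*(24 - (-3 + 2))/2 = -20615 + (3/2)*(-1)*(24 - 1*(-1)) = -20615 + (3/2)*(-1)*(24 + 1) = -20615 + (3/2)*(-1)*25 = -20615 - 75/2 = -41305/2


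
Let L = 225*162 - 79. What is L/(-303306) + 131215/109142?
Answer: 8957173277/8275855863 ≈ 1.0823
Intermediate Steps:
L = 36371 (L = 36450 - 79 = 36371)
L/(-303306) + 131215/109142 = 36371/(-303306) + 131215/109142 = 36371*(-1/303306) + 131215*(1/109142) = -36371/303306 + 131215/109142 = 8957173277/8275855863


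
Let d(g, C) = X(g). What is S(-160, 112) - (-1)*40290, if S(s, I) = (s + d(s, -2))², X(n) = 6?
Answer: 64006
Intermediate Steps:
d(g, C) = 6
S(s, I) = (6 + s)² (S(s, I) = (s + 6)² = (6 + s)²)
S(-160, 112) - (-1)*40290 = (6 - 160)² - (-1)*40290 = (-154)² - 1*(-40290) = 23716 + 40290 = 64006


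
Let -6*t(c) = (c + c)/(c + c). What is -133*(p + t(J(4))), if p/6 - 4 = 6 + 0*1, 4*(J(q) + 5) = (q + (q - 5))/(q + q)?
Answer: -47747/6 ≈ -7957.8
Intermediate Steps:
J(q) = -5 + (-5 + 2*q)/(8*q) (J(q) = -5 + ((q + (q - 5))/(q + q))/4 = -5 + ((q + (-5 + q))/((2*q)))/4 = -5 + ((-5 + 2*q)*(1/(2*q)))/4 = -5 + ((-5 + 2*q)/(2*q))/4 = -5 + (-5 + 2*q)/(8*q))
p = 60 (p = 24 + 6*(6 + 0*1) = 24 + 6*(6 + 0) = 24 + 6*6 = 24 + 36 = 60)
t(c) = -⅙ (t(c) = -(c + c)/(6*(c + c)) = -2*c/(6*(2*c)) = -2*c*1/(2*c)/6 = -⅙*1 = -⅙)
-133*(p + t(J(4))) = -133*(60 - ⅙) = -133*359/6 = -47747/6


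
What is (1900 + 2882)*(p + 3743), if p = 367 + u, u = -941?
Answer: 15154158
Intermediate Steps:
p = -574 (p = 367 - 941 = -574)
(1900 + 2882)*(p + 3743) = (1900 + 2882)*(-574 + 3743) = 4782*3169 = 15154158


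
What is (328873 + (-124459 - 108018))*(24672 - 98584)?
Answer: -7124821152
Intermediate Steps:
(328873 + (-124459 - 108018))*(24672 - 98584) = (328873 - 232477)*(-73912) = 96396*(-73912) = -7124821152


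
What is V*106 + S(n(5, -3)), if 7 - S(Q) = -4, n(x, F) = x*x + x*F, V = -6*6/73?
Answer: -3013/73 ≈ -41.274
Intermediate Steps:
V = -36/73 (V = -36*1/73 = -36/73 ≈ -0.49315)
n(x, F) = x**2 + F*x
S(Q) = 11 (S(Q) = 7 - 1*(-4) = 7 + 4 = 11)
V*106 + S(n(5, -3)) = -36/73*106 + 11 = -3816/73 + 11 = -3013/73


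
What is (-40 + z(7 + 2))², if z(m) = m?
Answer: 961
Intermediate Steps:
(-40 + z(7 + 2))² = (-40 + (7 + 2))² = (-40 + 9)² = (-31)² = 961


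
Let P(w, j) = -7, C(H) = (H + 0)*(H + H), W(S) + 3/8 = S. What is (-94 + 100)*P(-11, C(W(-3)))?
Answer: -42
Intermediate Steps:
W(S) = -3/8 + S
C(H) = 2*H² (C(H) = H*(2*H) = 2*H²)
(-94 + 100)*P(-11, C(W(-3))) = (-94 + 100)*(-7) = 6*(-7) = -42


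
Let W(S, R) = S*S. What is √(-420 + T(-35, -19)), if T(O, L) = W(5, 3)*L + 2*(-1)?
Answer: I*√897 ≈ 29.95*I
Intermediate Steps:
W(S, R) = S²
T(O, L) = -2 + 25*L (T(O, L) = 5²*L + 2*(-1) = 25*L - 2 = -2 + 25*L)
√(-420 + T(-35, -19)) = √(-420 + (-2 + 25*(-19))) = √(-420 + (-2 - 475)) = √(-420 - 477) = √(-897) = I*√897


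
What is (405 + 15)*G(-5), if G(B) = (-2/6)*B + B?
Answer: -1400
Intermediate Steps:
G(B) = 2*B/3 (G(B) = (-2*1/6)*B + B = -B/3 + B = 2*B/3)
(405 + 15)*G(-5) = (405 + 15)*((2/3)*(-5)) = 420*(-10/3) = -1400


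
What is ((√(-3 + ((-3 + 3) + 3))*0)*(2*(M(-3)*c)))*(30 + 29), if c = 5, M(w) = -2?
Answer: 0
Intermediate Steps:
((√(-3 + ((-3 + 3) + 3))*0)*(2*(M(-3)*c)))*(30 + 29) = ((√(-3 + ((-3 + 3) + 3))*0)*(2*(-2*5)))*(30 + 29) = ((√(-3 + (0 + 3))*0)*(2*(-10)))*59 = ((√(-3 + 3)*0)*(-20))*59 = ((√0*0)*(-20))*59 = ((0*0)*(-20))*59 = (0*(-20))*59 = 0*59 = 0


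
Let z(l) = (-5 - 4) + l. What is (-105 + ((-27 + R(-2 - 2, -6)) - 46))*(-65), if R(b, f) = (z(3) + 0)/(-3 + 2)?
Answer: 11180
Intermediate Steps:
z(l) = -9 + l
R(b, f) = 6 (R(b, f) = ((-9 + 3) + 0)/(-3 + 2) = (-6 + 0)/(-1) = -6*(-1) = 6)
(-105 + ((-27 + R(-2 - 2, -6)) - 46))*(-65) = (-105 + ((-27 + 6) - 46))*(-65) = (-105 + (-21 - 46))*(-65) = (-105 - 67)*(-65) = -172*(-65) = 11180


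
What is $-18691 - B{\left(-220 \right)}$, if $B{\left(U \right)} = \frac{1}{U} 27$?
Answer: $- \frac{4111993}{220} \approx -18691.0$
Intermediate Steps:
$B{\left(U \right)} = \frac{27}{U}$
$-18691 - B{\left(-220 \right)} = -18691 - \frac{27}{-220} = -18691 - 27 \left(- \frac{1}{220}\right) = -18691 - - \frac{27}{220} = -18691 + \frac{27}{220} = - \frac{4111993}{220}$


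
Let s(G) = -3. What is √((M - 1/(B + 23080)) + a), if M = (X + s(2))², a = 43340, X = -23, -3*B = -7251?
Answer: √3179407769183/8499 ≈ 209.80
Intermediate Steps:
B = 2417 (B = -⅓*(-7251) = 2417)
M = 676 (M = (-23 - 3)² = (-26)² = 676)
√((M - 1/(B + 23080)) + a) = √((676 - 1/(2417 + 23080)) + 43340) = √((676 - 1/25497) + 43340) = √(17235971/25497 + 43340) = √(1122275951/25497) = √3179407769183/8499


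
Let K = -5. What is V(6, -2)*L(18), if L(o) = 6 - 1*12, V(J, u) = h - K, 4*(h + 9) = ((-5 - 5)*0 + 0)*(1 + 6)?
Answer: 24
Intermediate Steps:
h = -9 (h = -9 + (((-5 - 5)*0 + 0)*(1 + 6))/4 = -9 + ((-10*0 + 0)*7)/4 = -9 + ((0 + 0)*7)/4 = -9 + (0*7)/4 = -9 + (¼)*0 = -9 + 0 = -9)
V(J, u) = -4 (V(J, u) = -9 - 1*(-5) = -9 + 5 = -4)
L(o) = -6 (L(o) = 6 - 12 = -6)
V(6, -2)*L(18) = -4*(-6) = 24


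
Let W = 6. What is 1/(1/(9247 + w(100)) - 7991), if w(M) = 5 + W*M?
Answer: -9852/78727331 ≈ -0.00012514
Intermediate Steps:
w(M) = 5 + 6*M
1/(1/(9247 + w(100)) - 7991) = 1/(1/(9247 + (5 + 6*100)) - 7991) = 1/(1/(9247 + (5 + 600)) - 7991) = 1/(1/(9247 + 605) - 7991) = 1/(1/9852 - 7991) = 1/(-78727331/9852) = -9852/78727331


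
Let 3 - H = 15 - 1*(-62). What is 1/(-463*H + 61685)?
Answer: 1/95947 ≈ 1.0422e-5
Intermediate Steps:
H = -74 (H = 3 - (15 - 1*(-62)) = 3 - (15 + 62) = 3 - 1*77 = 3 - 77 = -74)
1/(-463*H + 61685) = 1/(-463*(-74) + 61685) = 1/(34262 + 61685) = 1/95947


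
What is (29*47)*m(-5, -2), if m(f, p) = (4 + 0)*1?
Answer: 5452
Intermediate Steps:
m(f, p) = 4 (m(f, p) = 4*1 = 4)
(29*47)*m(-5, -2) = (29*47)*4 = 1363*4 = 5452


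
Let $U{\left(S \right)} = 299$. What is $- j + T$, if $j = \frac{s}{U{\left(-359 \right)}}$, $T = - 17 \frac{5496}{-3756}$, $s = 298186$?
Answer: $- \frac{91004204}{93587} \approx -972.4$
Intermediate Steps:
$T = \frac{7786}{313}$ ($T = - 17 \cdot 5496 \left(- \frac{1}{3756}\right) = \left(-17\right) \left(- \frac{458}{313}\right) = \frac{7786}{313} \approx 24.875$)
$j = \frac{298186}{299} \approx 997.28$
$- j + T = \left(-1\right) \frac{298186}{299} + \frac{7786}{313} = - \frac{298186}{299} + \frac{7786}{313} = - \frac{91004204}{93587}$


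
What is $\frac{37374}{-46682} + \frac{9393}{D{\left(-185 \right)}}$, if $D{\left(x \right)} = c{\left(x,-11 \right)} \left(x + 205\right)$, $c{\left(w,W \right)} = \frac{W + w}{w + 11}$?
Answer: $\frac{19037428611}{45748360} \approx 416.13$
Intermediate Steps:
$c{\left(w,W \right)} = \frac{W + w}{11 + w}$
$D{\left(x \right)} = \frac{\left(-11 + x\right) \left(205 + x\right)}{11 + x}$ ($D{\left(x \right)} = \frac{-11 + x}{11 + x} \left(x + 205\right) = \frac{-11 + x}{11 + x} \left(205 + x\right) = \frac{\left(-11 + x\right) \left(205 + x\right)}{11 + x}$)
$\frac{37374}{-46682} + \frac{9393}{D{\left(-185 \right)}} = \frac{37374}{-46682} + \frac{9393}{\frac{1}{11 - 185} \left(-11 - 185\right) \left(205 - 185\right)} = 37374 \left(- \frac{1}{46682}\right) + \frac{9393}{\frac{1}{-174} \left(-196\right) 20} = - \frac{18687}{23341} + \frac{9393}{\left(- \frac{1}{174}\right) \left(-196\right) 20} = - \frac{18687}{23341} + \frac{9393}{\frac{1960}{87}} = - \frac{18687}{23341} + 9393 \cdot \frac{87}{1960} = - \frac{18687}{23341} + \frac{817191}{1960} = \frac{19037428611}{45748360}$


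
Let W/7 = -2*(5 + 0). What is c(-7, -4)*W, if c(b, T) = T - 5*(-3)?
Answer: -770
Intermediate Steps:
W = -70 (W = 7*(-2*(5 + 0)) = 7*(-2*5) = 7*(-10) = -70)
c(b, T) = 15 + T (c(b, T) = T + 15 = 15 + T)
c(-7, -4)*W = (15 - 4)*(-70) = 11*(-70) = -770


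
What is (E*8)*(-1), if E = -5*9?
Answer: 360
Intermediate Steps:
E = -45
(E*8)*(-1) = -45*8*(-1) = -360*(-1) = 360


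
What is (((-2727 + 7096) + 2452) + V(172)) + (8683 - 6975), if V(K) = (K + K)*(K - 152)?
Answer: 15409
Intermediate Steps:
V(K) = 2*K*(-152 + K) (V(K) = (2*K)*(-152 + K) = 2*K*(-152 + K))
(((-2727 + 7096) + 2452) + V(172)) + (8683 - 6975) = (((-2727 + 7096) + 2452) + 2*172*(-152 + 172)) + (8683 - 6975) = ((4369 + 2452) + 2*172*20) + 1708 = (6821 + 6880) + 1708 = 13701 + 1708 = 15409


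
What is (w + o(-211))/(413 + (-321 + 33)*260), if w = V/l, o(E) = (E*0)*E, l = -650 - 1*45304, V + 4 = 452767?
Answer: 16769/126742834 ≈ 0.00013231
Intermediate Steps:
V = 452763 (V = -4 + 452767 = 452763)
l = -45954 (l = -650 - 45304 = -45954)
o(E) = 0 (o(E) = 0*E = 0)
w = -16769/1702 (w = 452763/(-45954) = 452763*(-1/45954) = -16769/1702 ≈ -9.8525)
(w + o(-211))/(413 + (-321 + 33)*260) = (-16769/1702 + 0)/(413 + (-321 + 33)*260) = -16769/(1702*(413 - 288*260)) = -16769/(1702*(413 - 74880)) = -16769/1702/(-74467) = -16769/1702*(-1/74467) = 16769/126742834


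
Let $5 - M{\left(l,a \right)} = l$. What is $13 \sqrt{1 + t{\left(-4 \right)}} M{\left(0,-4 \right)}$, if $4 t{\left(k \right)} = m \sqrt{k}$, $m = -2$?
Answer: $65 \sqrt{1 - i} \approx 71.414 - 29.581 i$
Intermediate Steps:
$M{\left(l,a \right)} = 5 - l$
$t{\left(k \right)} = - \frac{\sqrt{k}}{2}$ ($t{\left(k \right)} = \frac{\left(-2\right) \sqrt{k}}{4} = - \frac{\sqrt{k}}{2}$)
$13 \sqrt{1 + t{\left(-4 \right)}} M{\left(0,-4 \right)} = 13 \sqrt{1 - \frac{\sqrt{-4}}{2}} \left(5 - 0\right) = 13 \sqrt{1 - \frac{2 i}{2}} \left(5 + 0\right) = 13 \sqrt{1 - i} 5 = 65 \sqrt{1 - i}$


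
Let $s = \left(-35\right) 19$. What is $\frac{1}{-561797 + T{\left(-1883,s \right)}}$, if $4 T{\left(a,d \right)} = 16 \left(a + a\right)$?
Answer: $- \frac{1}{576861} \approx -1.7335 \cdot 10^{-6}$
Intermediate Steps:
$s = -665$
$T{\left(a,d \right)} = 8 a$ ($T{\left(a,d \right)} = \frac{16 \left(a + a\right)}{4} = \frac{16 \cdot 2 a}{4} = \frac{32 a}{4} = 8 a$)
$\frac{1}{-561797 + T{\left(-1883,s \right)}} = \frac{1}{-561797 + 8 \left(-1883\right)} = \frac{1}{-561797 - 15064} = \frac{1}{-576861} = - \frac{1}{576861}$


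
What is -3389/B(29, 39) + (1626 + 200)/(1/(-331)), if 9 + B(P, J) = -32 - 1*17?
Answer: -35052159/58 ≈ -6.0435e+5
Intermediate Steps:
B(P, J) = -58 (B(P, J) = -9 + (-32 - 1*17) = -9 + (-32 - 17) = -9 - 49 = -58)
-3389/B(29, 39) + (1626 + 200)/(1/(-331)) = -3389/(-58) + (1626 + 200)/(1/(-331)) = -3389*(-1/58) + 1826/(-1/331) = 3389/58 + 1826*(-331) = 3389/58 - 604406 = -35052159/58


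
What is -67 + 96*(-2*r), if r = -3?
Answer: 509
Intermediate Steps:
-67 + 96*(-2*r) = -67 + 96*(-2*(-3)) = -67 + 96*6 = -67 + 576 = 509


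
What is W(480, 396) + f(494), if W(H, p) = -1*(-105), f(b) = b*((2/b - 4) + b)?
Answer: 242167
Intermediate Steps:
f(b) = b*(-4 + b + 2/b) (f(b) = b*((-4 + 2/b) + b) = b*(-4 + b + 2/b))
W(H, p) = 105
W(480, 396) + f(494) = 105 + (2 + 494² - 4*494) = 105 + (2 + 244036 - 1976) = 105 + 242062 = 242167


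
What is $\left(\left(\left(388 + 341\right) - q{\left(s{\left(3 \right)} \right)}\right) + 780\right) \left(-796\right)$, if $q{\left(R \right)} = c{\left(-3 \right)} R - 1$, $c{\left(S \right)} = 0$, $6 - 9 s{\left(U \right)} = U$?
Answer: $-1201960$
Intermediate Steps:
$s{\left(U \right)} = \frac{2}{3} - \frac{U}{9}$
$q{\left(R \right)} = -1$ ($q{\left(R \right)} = 0 R - 1 = 0 - 1 = -1$)
$\left(\left(\left(388 + 341\right) - q{\left(s{\left(3 \right)} \right)}\right) + 780\right) \left(-796\right) = \left(\left(\left(388 + 341\right) - -1\right) + 780\right) \left(-796\right) = \left(\left(729 + 1\right) + 780\right) \left(-796\right) = \left(730 + 780\right) \left(-796\right) = 1510 \left(-796\right) = -1201960$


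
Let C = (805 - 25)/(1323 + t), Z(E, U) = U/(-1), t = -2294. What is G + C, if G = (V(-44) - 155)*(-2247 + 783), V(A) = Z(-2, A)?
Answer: 157790604/971 ≈ 1.6250e+5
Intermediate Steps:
Z(E, U) = -U (Z(E, U) = U*(-1) = -U)
V(A) = -A
C = -780/971 (C = (805 - 25)/(1323 - 2294) = 780/(-971) = 780*(-1/971) = -780/971 ≈ -0.80330)
G = 162504 (G = (-1*(-44) - 155)*(-2247 + 783) = (44 - 155)*(-1464) = -111*(-1464) = 162504)
G + C = 162504 - 780/971 = 157790604/971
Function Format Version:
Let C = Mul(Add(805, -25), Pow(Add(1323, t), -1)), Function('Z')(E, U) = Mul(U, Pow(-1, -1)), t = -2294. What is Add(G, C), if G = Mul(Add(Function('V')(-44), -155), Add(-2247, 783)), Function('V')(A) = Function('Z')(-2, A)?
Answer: Rational(157790604, 971) ≈ 1.6250e+5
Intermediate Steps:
Function('Z')(E, U) = Mul(-1, U) (Function('Z')(E, U) = Mul(U, -1) = Mul(-1, U))
Function('V')(A) = Mul(-1, A)
C = Rational(-780, 971) (C = Mul(Add(805, -25), Pow(Add(1323, -2294), -1)) = Mul(780, Pow(-971, -1)) = Mul(780, Rational(-1, 971)) = Rational(-780, 971) ≈ -0.80330)
G = 162504 (G = Mul(Add(Mul(-1, -44), -155), Add(-2247, 783)) = Mul(Add(44, -155), -1464) = Mul(-111, -1464) = 162504)
Add(G, C) = Add(162504, Rational(-780, 971)) = Rational(157790604, 971)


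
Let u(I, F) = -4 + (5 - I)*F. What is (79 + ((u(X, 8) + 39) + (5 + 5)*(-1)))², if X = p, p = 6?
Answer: 9216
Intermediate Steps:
X = 6
u(I, F) = -4 + F*(5 - I)
(79 + ((u(X, 8) + 39) + (5 + 5)*(-1)))² = (79 + (((-4 + 5*8 - 1*8*6) + 39) + (5 + 5)*(-1)))² = (79 + (((-4 + 40 - 48) + 39) + 10*(-1)))² = (79 + ((-12 + 39) - 10))² = (79 + (27 - 10))² = (79 + 17)² = 96² = 9216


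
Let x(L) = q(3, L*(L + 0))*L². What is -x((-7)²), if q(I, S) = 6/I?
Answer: -4802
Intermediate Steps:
x(L) = 2*L² (x(L) = (6/3)*L² = (6*(⅓))*L² = 2*L²)
-x((-7)²) = -2*((-7)²)² = -2*49² = -2*2401 = -1*4802 = -4802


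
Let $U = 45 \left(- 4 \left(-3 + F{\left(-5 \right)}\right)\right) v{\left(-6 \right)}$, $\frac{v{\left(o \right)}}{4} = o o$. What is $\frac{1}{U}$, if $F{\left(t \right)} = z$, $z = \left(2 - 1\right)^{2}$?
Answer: $\frac{1}{51840} \approx 1.929 \cdot 10^{-5}$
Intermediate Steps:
$z = 1$ ($z = 1^{2} = 1$)
$v{\left(o \right)} = 4 o^{2}$ ($v{\left(o \right)} = 4 o o = 4 o^{2}$)
$F{\left(t \right)} = 1$
$U = 51840$ ($U = 45 \left(- 4 \left(-3 + 1\right)\right) 4 \left(-6\right)^{2} = 45 \left(\left(-4\right) \left(-2\right)\right) 4 \cdot 36 = 45 \cdot 8 \cdot 144 = 360 \cdot 144 = 51840$)
$\frac{1}{U} = \frac{1}{51840}$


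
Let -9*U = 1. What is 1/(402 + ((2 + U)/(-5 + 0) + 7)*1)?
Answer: 45/18388 ≈ 0.0024472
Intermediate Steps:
U = -1/9 (U = -1/9*1 = -1/9 ≈ -0.11111)
1/(402 + ((2 + U)/(-5 + 0) + 7)*1) = 1/(402 + ((2 - 1/9)/(-5 + 0) + 7)*1) = 1/(402 + ((17/9)/(-5) + 7)*1) = 1/(402 + ((17/9)*(-1/5) + 7)*1) = 1/(402 + (-17/45 + 7)*1) = 1/(402 + (298/45)*1) = 1/(402 + 298/45) = 1/(18388/45) = 45/18388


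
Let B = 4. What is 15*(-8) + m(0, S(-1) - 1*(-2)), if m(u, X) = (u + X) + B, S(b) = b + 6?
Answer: -109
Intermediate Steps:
S(b) = 6 + b
m(u, X) = 4 + X + u (m(u, X) = (u + X) + 4 = (X + u) + 4 = 4 + X + u)
15*(-8) + m(0, S(-1) - 1*(-2)) = 15*(-8) + (4 + ((6 - 1) - 1*(-2)) + 0) = -120 + (4 + (5 + 2) + 0) = -120 + (4 + 7 + 0) = -120 + 11 = -109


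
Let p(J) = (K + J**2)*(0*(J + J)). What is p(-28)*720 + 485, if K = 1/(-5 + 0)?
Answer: 485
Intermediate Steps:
K = -1/5 (K = 1/(-5) = -1/5 ≈ -0.20000)
p(J) = 0 (p(J) = (-1/5 + J**2)*(0*(J + J)) = (-1/5 + J**2)*(0*(2*J)) = (-1/5 + J**2)*0 = 0)
p(-28)*720 + 485 = 0*720 + 485 = 0 + 485 = 485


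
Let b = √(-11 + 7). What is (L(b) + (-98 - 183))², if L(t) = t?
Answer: 78957 - 1124*I ≈ 78957.0 - 1124.0*I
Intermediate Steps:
b = 2*I (b = √(-4) = 2*I ≈ 2.0*I)
(L(b) + (-98 - 183))² = (2*I + (-98 - 183))² = (2*I - 281)² = (-281 + 2*I)²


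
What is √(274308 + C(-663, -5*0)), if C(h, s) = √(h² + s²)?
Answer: √274971 ≈ 524.38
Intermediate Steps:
√(274308 + C(-663, -5*0)) = √(274308 + √((-663)² + (-5*0)²)) = √(274308 + √(439569 + 0²)) = √(274308 + √(439569 + 0)) = √(274308 + √439569) = √(274308 + 663) = √274971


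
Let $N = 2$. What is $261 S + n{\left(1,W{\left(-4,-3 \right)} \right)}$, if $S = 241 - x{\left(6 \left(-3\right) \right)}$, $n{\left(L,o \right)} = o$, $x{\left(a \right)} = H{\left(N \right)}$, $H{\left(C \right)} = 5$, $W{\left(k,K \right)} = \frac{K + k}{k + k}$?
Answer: $\frac{492775}{8} \approx 61597.0$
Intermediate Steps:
$W{\left(k,K \right)} = \frac{K + k}{2 k}$
$x{\left(a \right)} = 5$
$S = 236$ ($S = 241 - 5 = 236$)
$261 S + n{\left(1,W{\left(-4,-3 \right)} \right)} = 261 \cdot 236 + \frac{-3 - 4}{2 \left(-4\right)} = 61596 + \frac{1}{2} \left(- \frac{1}{4}\right) \left(-7\right) = 61596 + \frac{7}{8} = \frac{492775}{8}$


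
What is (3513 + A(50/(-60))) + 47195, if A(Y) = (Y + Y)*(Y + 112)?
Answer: 909409/18 ≈ 50523.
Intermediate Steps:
A(Y) = 2*Y*(112 + Y) (A(Y) = (2*Y)*(112 + Y) = 2*Y*(112 + Y))
(3513 + A(50/(-60))) + 47195 = (3513 + 2*(50/(-60))*(112 + 50/(-60))) + 47195 = (3513 + 2*(50*(-1/60))*(112 + 50*(-1/60))) + 47195 = (3513 + 2*(-⅚)*(112 - ⅚)) + 47195 = (3513 + 2*(-⅚)*(667/6)) + 47195 = (3513 - 3335/18) + 47195 = 59899/18 + 47195 = 909409/18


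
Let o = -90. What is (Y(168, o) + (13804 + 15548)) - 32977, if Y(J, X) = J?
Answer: -3457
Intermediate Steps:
(Y(168, o) + (13804 + 15548)) - 32977 = (168 + (13804 + 15548)) - 32977 = (168 + 29352) - 32977 = 29520 - 32977 = -3457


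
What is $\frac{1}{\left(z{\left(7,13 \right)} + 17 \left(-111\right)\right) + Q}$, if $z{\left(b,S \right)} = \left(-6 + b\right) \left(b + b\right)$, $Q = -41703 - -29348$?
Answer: $- \frac{1}{14228} \approx -7.0284 \cdot 10^{-5}$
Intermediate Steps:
$Q = -12355$ ($Q = -41703 + 29348 = -12355$)
$z{\left(b,S \right)} = 2 b \left(-6 + b\right)$ ($z{\left(b,S \right)} = \left(-6 + b\right) 2 b = 2 b \left(-6 + b\right)$)
$\frac{1}{\left(z{\left(7,13 \right)} + 17 \left(-111\right)\right) + Q} = \frac{1}{\left(2 \cdot 7 \left(-6 + 7\right) + 17 \left(-111\right)\right) - 12355} = \frac{1}{\left(2 \cdot 7 \cdot 1 - 1887\right) - 12355} = \frac{1}{\left(14 - 1887\right) - 12355} = \frac{1}{-1873 - 12355} = \frac{1}{-14228} = - \frac{1}{14228}$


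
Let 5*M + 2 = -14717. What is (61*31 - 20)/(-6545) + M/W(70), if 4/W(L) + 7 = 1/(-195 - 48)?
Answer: 3279090643/636174 ≈ 5154.4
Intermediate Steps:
W(L) = -486/851 (W(L) = 4/(-7 + 1/(-195 - 48)) = 4/(-7 + 1/(-243)) = 4/(-7 - 1/243) = 4/(-1702/243) = 4*(-243/1702) = -486/851)
M = -14719/5 (M = -⅖ + (⅕)*(-14717) = -⅖ - 14717/5 = -14719/5 ≈ -2943.8)
(61*31 - 20)/(-6545) + M/W(70) = (61*31 - 20)/(-6545) - 14719/(5*(-486/851)) = (1891 - 20)*(-1/6545) - 14719/5*(-851/486) = 1871*(-1/6545) + 12525869/2430 = -1871/6545 + 12525869/2430 = 3279090643/636174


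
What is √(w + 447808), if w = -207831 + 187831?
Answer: 4*√26738 ≈ 654.07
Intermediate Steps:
w = -20000
√(w + 447808) = √(-20000 + 447808) = √427808 = 4*√26738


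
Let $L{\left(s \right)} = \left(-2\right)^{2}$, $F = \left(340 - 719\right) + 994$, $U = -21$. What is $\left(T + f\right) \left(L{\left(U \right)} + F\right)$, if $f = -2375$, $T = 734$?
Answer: $-1015779$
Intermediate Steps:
$F = 615$ ($F = -379 + 994 = 615$)
$L{\left(s \right)} = 4$
$\left(T + f\right) \left(L{\left(U \right)} + F\right) = \left(734 - 2375\right) \left(4 + 615\right) = \left(-1641\right) 619 = -1015779$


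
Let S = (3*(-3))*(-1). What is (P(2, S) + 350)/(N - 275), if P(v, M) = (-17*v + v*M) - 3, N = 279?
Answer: 331/4 ≈ 82.750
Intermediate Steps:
S = 9 (S = -9*(-1) = 9)
P(v, M) = -3 - 17*v + M*v (P(v, M) = (-17*v + M*v) - 3 = -3 - 17*v + M*v)
(P(2, S) + 350)/(N - 275) = ((-3 - 17*2 + 9*2) + 350)/(279 - 275) = ((-3 - 34 + 18) + 350)/4 = (-19 + 350)*(1/4) = 331*(1/4) = 331/4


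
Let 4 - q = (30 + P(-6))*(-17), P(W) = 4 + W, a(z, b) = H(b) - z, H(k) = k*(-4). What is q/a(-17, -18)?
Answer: 480/89 ≈ 5.3933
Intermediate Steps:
H(k) = -4*k
a(z, b) = -z - 4*b (a(z, b) = -4*b - z = -z - 4*b)
q = 480 (q = 4 - (30 + (4 - 6))*(-17) = 4 - (30 - 2)*(-17) = 4 - 28*(-17) = 4 - 1*(-476) = 4 + 476 = 480)
q/a(-17, -18) = 480/(-1*(-17) - 4*(-18)) = 480/(17 + 72) = 480/89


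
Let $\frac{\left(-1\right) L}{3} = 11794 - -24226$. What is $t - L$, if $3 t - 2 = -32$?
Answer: $108050$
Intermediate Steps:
$t = -10$ ($t = \frac{2}{3} + \frac{1}{3} \left(-32\right) = \frac{2}{3} - \frac{32}{3} = -10$)
$L = -108060$ ($L = - 3 \left(11794 - -24226\right) = - 3 \left(11794 + 24226\right) = \left(-3\right) 36020 = -108060$)
$t - L = -10 - -108060 = -10 + 108060 = 108050$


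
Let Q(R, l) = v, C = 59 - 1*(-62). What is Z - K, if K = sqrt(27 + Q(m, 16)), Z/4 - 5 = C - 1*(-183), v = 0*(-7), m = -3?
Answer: 1236 - 3*sqrt(3) ≈ 1230.8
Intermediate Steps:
C = 121 (C = 59 + 62 = 121)
v = 0
Q(R, l) = 0
Z = 1236 (Z = 20 + 4*(121 - 1*(-183)) = 20 + 4*(121 + 183) = 20 + 4*304 = 20 + 1216 = 1236)
K = 3*sqrt(3) (K = sqrt(27 + 0) = sqrt(27) = 3*sqrt(3) ≈ 5.1962)
Z - K = 1236 - 3*sqrt(3)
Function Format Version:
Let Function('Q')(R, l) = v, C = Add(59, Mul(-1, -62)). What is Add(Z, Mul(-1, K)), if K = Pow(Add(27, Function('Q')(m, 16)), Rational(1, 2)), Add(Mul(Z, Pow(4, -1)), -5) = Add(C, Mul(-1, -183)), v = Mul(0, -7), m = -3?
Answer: Add(1236, Mul(-3, Pow(3, Rational(1, 2)))) ≈ 1230.8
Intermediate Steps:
C = 121 (C = Add(59, 62) = 121)
v = 0
Function('Q')(R, l) = 0
Z = 1236 (Z = Add(20, Mul(4, Add(121, Mul(-1, -183)))) = Add(20, Mul(4, Add(121, 183))) = Add(20, Mul(4, 304)) = Add(20, 1216) = 1236)
K = Mul(3, Pow(3, Rational(1, 2))) (K = Pow(Add(27, 0), Rational(1, 2)) = Pow(27, Rational(1, 2)) = Mul(3, Pow(3, Rational(1, 2))) ≈ 5.1962)
Add(Z, Mul(-1, K)) = Add(1236, Mul(-1, Mul(3, Pow(3, Rational(1, 2))))) = Add(1236, Mul(-3, Pow(3, Rational(1, 2))))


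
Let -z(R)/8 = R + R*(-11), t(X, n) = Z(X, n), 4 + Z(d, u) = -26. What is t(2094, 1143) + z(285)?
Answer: 22770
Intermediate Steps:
Z(d, u) = -30 (Z(d, u) = -4 - 26 = -30)
t(X, n) = -30
z(R) = 80*R (z(R) = -8*(R + R*(-11)) = -8*(R - 11*R) = -(-80)*R = 80*R)
t(2094, 1143) + z(285) = -30 + 80*285 = -30 + 22800 = 22770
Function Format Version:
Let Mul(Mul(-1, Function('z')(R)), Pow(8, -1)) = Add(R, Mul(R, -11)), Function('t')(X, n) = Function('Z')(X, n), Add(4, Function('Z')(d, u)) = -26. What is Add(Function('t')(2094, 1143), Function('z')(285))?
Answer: 22770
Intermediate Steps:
Function('Z')(d, u) = -30 (Function('Z')(d, u) = Add(-4, -26) = -30)
Function('t')(X, n) = -30
Function('z')(R) = Mul(80, R) (Function('z')(R) = Mul(-8, Add(R, Mul(R, -11))) = Mul(-8, Add(R, Mul(-11, R))) = Mul(-8, Mul(-10, R)) = Mul(80, R))
Add(Function('t')(2094, 1143), Function('z')(285)) = Add(-30, Mul(80, 285)) = Add(-30, 22800) = 22770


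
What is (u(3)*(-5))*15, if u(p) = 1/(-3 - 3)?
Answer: 25/2 ≈ 12.500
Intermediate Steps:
u(p) = -1/6 (u(p) = 1/(-6) = -1/6)
(u(3)*(-5))*15 = -1/6*(-5)*15 = (5/6)*15 = 25/2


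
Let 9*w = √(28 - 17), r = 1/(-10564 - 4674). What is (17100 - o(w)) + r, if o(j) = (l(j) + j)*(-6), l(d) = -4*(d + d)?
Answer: 260569799/15238 - 14*√11/3 ≈ 17085.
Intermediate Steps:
l(d) = -8*d
r = -1/15238 (r = 1/(-15238) = -1/15238 ≈ -6.5625e-5)
w = √11/9 (w = √(28 - 17)/9 = √11/9 ≈ 0.36851)
o(j) = 42*j (o(j) = (-8*j + j)*(-6) = -7*j*(-6) = 42*j)
(17100 - o(w)) + r = (17100 - 42*√11/9) - 1/15238 = (17100 - 14*√11/3) - 1/15238 = 260569799/15238 - 14*√11/3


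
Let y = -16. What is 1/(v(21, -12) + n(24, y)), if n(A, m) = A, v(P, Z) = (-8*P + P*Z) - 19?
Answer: -1/415 ≈ -0.0024096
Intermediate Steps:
v(P, Z) = -19 - 8*P + P*Z
1/(v(21, -12) + n(24, y)) = 1/((-19 - 8*21 + 21*(-12)) + 24) = 1/((-19 - 168 - 252) + 24) = 1/(-439 + 24) = 1/(-415) = -1/415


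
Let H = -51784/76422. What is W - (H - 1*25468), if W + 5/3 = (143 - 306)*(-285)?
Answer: 2748211960/38211 ≈ 71922.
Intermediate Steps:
H = -25892/38211 (H = -51784*1/76422 = -25892/38211 ≈ -0.67761)
W = 139360/3 (W = -5/3 + (143 - 306)*(-285) = -5/3 - 163*(-285) = -5/3 + 46455 = 139360/3 ≈ 46453.)
W - (H - 1*25468) = 139360/3 - (-25892/38211 - 1*25468) = 139360/3 - (-25892/38211 - 25468) = 139360/3 - 1*(-973183640/38211) = 139360/3 + 973183640/38211 = 2748211960/38211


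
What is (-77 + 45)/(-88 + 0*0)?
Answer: 4/11 ≈ 0.36364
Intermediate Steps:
(-77 + 45)/(-88 + 0*0) = -32/(-88 + 0) = -32/(-88) = -1/88*(-32) = 4/11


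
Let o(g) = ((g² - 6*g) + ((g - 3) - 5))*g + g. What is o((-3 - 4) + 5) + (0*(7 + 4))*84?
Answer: -14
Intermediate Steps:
o(g) = g + g*(-8 + g² - 5*g) (o(g) = ((g² - 6*g) + ((-3 + g) - 5))*g + g = ((g² - 6*g) + (-8 + g))*g + g = (-8 + g² - 5*g)*g + g = g*(-8 + g² - 5*g) + g = g + g*(-8 + g² - 5*g))
o((-3 - 4) + 5) + (0*(7 + 4))*84 = ((-3 - 4) + 5)*(-7 + ((-3 - 4) + 5)² - 5*((-3 - 4) + 5)) + (0*(7 + 4))*84 = (-7 + 5)*(-7 + (-7 + 5)² - 5*(-7 + 5)) + (0*11)*84 = -2*(-7 + (-2)² - 5*(-2)) + 0*84 = -2*(-7 + 4 + 10) + 0 = -2*7 + 0 = -14 + 0 = -14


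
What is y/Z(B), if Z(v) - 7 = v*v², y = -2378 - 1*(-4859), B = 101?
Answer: 827/343436 ≈ 0.0024080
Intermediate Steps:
y = 2481 (y = -2378 + 4859 = 2481)
Z(v) = 7 + v³ (Z(v) = 7 + v*v² = 7 + v³)
y/Z(B) = 2481/(7 + 101³) = 2481/(7 + 1030301) = 2481/1030308 = 2481*(1/1030308) = 827/343436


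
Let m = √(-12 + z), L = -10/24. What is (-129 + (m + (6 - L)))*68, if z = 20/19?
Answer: -25007/3 + 272*I*√247/19 ≈ -8335.7 + 224.99*I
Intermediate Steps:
L = -5/12 (L = -10*1/24 = -5/12 ≈ -0.41667)
z = 20/19 (z = 20*(1/19) = 20/19 ≈ 1.0526)
m = 4*I*√247/19 (m = √(-12 + 20/19) = √(-208/19) = 4*I*√247/19 ≈ 3.3087*I)
(-129 + (m + (6 - L)))*68 = (-129 + (4*I*√247/19 + (6 - 1*(-5/12))))*68 = (-129 + (4*I*√247/19 + (6 + 5/12)))*68 = (-129 + (4*I*√247/19 + 77/12))*68 = (-129 + (77/12 + 4*I*√247/19))*68 = (-1471/12 + 4*I*√247/19)*68 = -25007/3 + 272*I*√247/19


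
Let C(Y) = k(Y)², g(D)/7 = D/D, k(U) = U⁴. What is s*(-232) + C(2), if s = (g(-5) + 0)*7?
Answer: -11112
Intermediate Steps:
g(D) = 7 (g(D) = 7*(D/D) = 7*1 = 7)
s = 49 (s = (7 + 0)*7 = 7*7 = 49)
C(Y) = Y⁸ (C(Y) = (Y⁴)² = Y⁸)
s*(-232) + C(2) = 49*(-232) + 2⁸ = -11368 + 256 = -11112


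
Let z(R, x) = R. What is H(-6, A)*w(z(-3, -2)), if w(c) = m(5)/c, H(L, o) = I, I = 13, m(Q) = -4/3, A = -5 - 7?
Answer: 52/9 ≈ 5.7778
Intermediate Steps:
A = -12
m(Q) = -4/3 (m(Q) = -4*1/3 = -4/3)
H(L, o) = 13
w(c) = -4/(3*c)
H(-6, A)*w(z(-3, -2)) = 13*(-4/3/(-3)) = 13*(-4/3*(-1/3)) = 13*(4/9) = 52/9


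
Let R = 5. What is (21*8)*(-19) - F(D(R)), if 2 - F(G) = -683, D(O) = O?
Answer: -3877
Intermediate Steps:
F(G) = 685 (F(G) = 2 - 1*(-683) = 2 + 683 = 685)
(21*8)*(-19) - F(D(R)) = (21*8)*(-19) - 1*685 = 168*(-19) - 685 = -3192 - 685 = -3877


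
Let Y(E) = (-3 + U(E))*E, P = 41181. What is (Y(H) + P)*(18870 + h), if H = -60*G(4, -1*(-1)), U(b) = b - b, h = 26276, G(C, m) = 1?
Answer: 1867283706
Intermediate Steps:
U(b) = 0
H = -60 (H = -60*1 = -60)
Y(E) = -3*E (Y(E) = (-3 + 0)*E = -3*E)
(Y(H) + P)*(18870 + h) = (-3*(-60) + 41181)*(18870 + 26276) = (180 + 41181)*45146 = 41361*45146 = 1867283706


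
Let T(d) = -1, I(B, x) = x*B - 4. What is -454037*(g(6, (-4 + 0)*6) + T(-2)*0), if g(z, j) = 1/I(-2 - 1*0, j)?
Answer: -454037/44 ≈ -10319.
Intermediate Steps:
I(B, x) = -4 + B*x (I(B, x) = B*x - 4 = -4 + B*x)
g(z, j) = 1/(-4 - 2*j) (g(z, j) = 1/(-4 + (-2 - 1*0)*j) = 1/(-4 + (-2 + 0)*j) = 1/(-4 - 2*j))
-454037*(g(6, (-4 + 0)*6) + T(-2)*0) = -454037*(-1/(4 + 2*((-4 + 0)*6)) - 1*0) = -454037*(-1/(4 + 2*(-4*6)) + 0) = -454037*(-1/(4 + 2*(-24)) + 0) = -454037*(-1/(4 - 48) + 0) = -454037*(-1/(-44) + 0) = -454037*(-1*(-1/44) + 0) = -454037*(1/44 + 0) = -454037*1/44 = -454037/44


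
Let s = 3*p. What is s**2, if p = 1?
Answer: 9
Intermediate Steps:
s = 3 (s = 3*1 = 3)
s**2 = 3**2 = 9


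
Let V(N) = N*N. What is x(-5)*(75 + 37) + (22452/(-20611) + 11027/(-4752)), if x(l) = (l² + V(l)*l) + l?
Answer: -1152149200121/97943472 ≈ -11763.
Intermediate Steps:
V(N) = N²
x(l) = l + l² + l³ (x(l) = (l² + l²*l) + l = (l² + l³) + l = l + l² + l³)
x(-5)*(75 + 37) + (22452/(-20611) + 11027/(-4752)) = (-5*(1 - 5 + (-5)²))*(75 + 37) + (22452/(-20611) + 11027/(-4752)) = -5*(1 - 5 + 25)*112 + (22452*(-1/20611) + 11027*(-1/4752)) = -5*21*112 + (-22452/20611 - 11027/4752) = -105*112 - 333969401/97943472 = -11760 - 333969401/97943472 = -1152149200121/97943472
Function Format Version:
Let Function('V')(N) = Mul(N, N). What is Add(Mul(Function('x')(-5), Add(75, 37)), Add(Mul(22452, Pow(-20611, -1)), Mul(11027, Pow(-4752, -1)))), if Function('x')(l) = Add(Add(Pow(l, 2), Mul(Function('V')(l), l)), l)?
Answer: Rational(-1152149200121, 97943472) ≈ -11763.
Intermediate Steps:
Function('V')(N) = Pow(N, 2)
Function('x')(l) = Add(l, Pow(l, 2), Pow(l, 3)) (Function('x')(l) = Add(Add(Pow(l, 2), Mul(Pow(l, 2), l)), l) = Add(Add(Pow(l, 2), Pow(l, 3)), l) = Add(l, Pow(l, 2), Pow(l, 3)))
Add(Mul(Function('x')(-5), Add(75, 37)), Add(Mul(22452, Pow(-20611, -1)), Mul(11027, Pow(-4752, -1)))) = Add(Mul(Mul(-5, Add(1, -5, Pow(-5, 2))), Add(75, 37)), Add(Mul(22452, Pow(-20611, -1)), Mul(11027, Pow(-4752, -1)))) = Add(Mul(Mul(-5, Add(1, -5, 25)), 112), Add(Mul(22452, Rational(-1, 20611)), Mul(11027, Rational(-1, 4752)))) = Add(Mul(Mul(-5, 21), 112), Add(Rational(-22452, 20611), Rational(-11027, 4752))) = Add(Mul(-105, 112), Rational(-333969401, 97943472)) = Add(-11760, Rational(-333969401, 97943472)) = Rational(-1152149200121, 97943472)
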